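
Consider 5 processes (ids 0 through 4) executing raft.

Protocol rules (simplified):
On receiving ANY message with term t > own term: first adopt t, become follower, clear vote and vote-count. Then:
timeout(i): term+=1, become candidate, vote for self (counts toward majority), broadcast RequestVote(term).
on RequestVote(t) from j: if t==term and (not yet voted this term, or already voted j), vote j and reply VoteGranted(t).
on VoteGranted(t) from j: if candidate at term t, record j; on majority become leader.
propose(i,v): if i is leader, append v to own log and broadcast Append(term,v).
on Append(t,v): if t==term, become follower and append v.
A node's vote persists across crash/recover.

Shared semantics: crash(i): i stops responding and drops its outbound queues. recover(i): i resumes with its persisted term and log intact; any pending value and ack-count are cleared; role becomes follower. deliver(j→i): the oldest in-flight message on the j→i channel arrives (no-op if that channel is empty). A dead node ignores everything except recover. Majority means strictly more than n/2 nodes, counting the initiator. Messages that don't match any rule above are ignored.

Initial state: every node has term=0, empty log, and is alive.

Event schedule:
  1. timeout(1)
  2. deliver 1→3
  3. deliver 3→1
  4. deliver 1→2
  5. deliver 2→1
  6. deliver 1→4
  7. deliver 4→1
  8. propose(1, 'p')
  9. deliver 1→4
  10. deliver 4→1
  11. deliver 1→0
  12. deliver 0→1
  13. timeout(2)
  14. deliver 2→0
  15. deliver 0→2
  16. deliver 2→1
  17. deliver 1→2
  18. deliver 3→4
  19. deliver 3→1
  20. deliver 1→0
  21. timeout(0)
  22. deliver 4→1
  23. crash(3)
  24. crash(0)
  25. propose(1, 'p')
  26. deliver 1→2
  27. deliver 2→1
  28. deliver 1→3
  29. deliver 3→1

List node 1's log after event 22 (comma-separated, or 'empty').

p

e1 timeout(1): 1[cand,t=1,-]
e2 deliver 1→3: 3[foll,t=1,-]
e3 deliver 3→1: ·
e4 deliver 1→2: 2[foll,t=1,-]
e5 deliver 2→1: 1[lead,t=1,-]
e6 deliver 1→4: 4[foll,t=1,-]
e7 deliver 4→1: ·
e8 propose(1,'p'): 1[lead,t=1,p]
e9 deliver 1→4: 4[foll,t=1,p]
e10 deliver 4→1: ·
e11 deliver 1→0: 0[foll,t=1,-]
e12 deliver 0→1: ·
e13 timeout(2): 2[cand,t=2,-]
e14 deliver 2→0: 0[foll,t=2,-]
e15 deliver 0→2: ·
e16 deliver 2→1: 1[foll,t=2,p]
e17 deliver 1→2: ·
e18 deliver 3→4: ·
e19 deliver 3→1: ·
e20 deliver 1→0: ·
e21 timeout(0): 0[cand,t=3,-]
e22 deliver 4→1: ·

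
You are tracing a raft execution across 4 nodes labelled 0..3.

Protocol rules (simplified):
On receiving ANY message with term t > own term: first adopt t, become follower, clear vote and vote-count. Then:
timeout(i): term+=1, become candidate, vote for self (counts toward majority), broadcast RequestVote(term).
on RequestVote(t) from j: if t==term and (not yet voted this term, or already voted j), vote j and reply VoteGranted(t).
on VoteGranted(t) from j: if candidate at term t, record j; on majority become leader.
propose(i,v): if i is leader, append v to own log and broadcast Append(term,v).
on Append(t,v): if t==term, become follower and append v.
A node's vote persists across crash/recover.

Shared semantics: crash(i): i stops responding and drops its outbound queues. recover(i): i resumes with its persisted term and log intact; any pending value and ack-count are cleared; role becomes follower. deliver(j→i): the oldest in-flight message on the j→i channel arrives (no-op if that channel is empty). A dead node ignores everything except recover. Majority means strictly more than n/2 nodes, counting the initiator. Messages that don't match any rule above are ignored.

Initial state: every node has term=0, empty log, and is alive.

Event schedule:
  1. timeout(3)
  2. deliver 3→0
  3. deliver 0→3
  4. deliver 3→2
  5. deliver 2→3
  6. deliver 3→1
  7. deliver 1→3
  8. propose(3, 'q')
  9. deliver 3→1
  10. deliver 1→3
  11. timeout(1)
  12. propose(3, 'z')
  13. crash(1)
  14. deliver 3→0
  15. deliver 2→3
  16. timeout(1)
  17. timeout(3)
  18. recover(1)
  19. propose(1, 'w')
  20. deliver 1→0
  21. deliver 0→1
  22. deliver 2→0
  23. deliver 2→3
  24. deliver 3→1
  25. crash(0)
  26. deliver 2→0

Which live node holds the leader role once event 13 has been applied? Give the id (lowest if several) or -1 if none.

after 1 — timeout(3): n3:cand/t1/[-]
after 2 — deliver 3→0: n0:foll/t1/[-]
after 3 — deliver 0→3: ·
after 4 — deliver 3→2: n2:foll/t1/[-]
after 5 — deliver 2→3: n3:lead/t1/[-]
after 6 — deliver 3→1: n1:foll/t1/[-]
after 7 — deliver 1→3: ·
after 8 — propose(3,'q'): n3:lead/t1/[q]
after 9 — deliver 3→1: n1:foll/t1/[q]
after 10 — deliver 1→3: ·
after 11 — timeout(1): n1:cand/t2/[q]
after 12 — propose(3,'z'): n3:lead/t1/[q,z]
after 13 — crash(1): n1:✗cand/t2/[q]

3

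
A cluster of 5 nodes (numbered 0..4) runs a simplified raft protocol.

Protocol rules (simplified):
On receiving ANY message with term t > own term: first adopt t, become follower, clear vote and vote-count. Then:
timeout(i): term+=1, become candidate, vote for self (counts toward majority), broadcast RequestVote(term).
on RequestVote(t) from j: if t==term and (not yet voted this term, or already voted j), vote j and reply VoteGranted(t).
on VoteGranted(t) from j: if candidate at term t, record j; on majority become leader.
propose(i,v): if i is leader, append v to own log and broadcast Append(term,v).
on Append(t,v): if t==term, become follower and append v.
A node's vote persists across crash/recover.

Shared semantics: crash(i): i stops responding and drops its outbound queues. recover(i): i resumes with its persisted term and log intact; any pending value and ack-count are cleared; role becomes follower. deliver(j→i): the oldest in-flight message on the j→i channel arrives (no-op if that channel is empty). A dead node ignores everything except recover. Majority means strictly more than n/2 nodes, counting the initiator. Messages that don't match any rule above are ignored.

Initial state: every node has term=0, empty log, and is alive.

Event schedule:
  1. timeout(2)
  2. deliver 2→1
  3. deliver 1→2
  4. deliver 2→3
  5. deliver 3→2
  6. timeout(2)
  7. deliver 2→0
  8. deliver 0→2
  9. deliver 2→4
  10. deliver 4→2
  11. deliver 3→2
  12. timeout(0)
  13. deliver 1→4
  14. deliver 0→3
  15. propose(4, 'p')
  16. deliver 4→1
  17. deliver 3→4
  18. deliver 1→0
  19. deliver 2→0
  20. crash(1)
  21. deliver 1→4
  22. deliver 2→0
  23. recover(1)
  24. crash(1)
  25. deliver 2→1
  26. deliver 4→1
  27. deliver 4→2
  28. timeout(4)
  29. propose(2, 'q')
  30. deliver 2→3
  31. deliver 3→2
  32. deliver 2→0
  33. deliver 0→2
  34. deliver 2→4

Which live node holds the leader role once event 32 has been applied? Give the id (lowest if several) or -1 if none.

1. timeout(2):  <2:cand t1 ->
2. deliver 2→1:  <1:foll t1 ->
3. deliver 1→2:  nop
4. deliver 2→3:  <3:foll t1 ->
5. deliver 3→2:  <2:lead t1 ->
6. timeout(2):  <2:cand t2 ->
7. deliver 2→0:  <0:foll t1 ->
8. deliver 0→2:  nop
9. deliver 2→4:  <4:foll t1 ->
10. deliver 4→2:  nop
11. deliver 3→2:  nop
12. timeout(0):  <0:cand t2 ->
13. deliver 1→4:  nop
14. deliver 0→3:  <3:foll t2 ->
15. propose(4,'p'):  nop
16. deliver 4→1:  nop
17. deliver 3→4:  nop
18. deliver 1→0:  nop
19. deliver 2→0:  nop
20. crash(1):  <1:✗foll t1 ->
21. deliver 1→4:  nop
22. deliver 2→0:  nop
23. recover(1):  <1:foll t1 ->
24. crash(1):  <1:✗foll t1 ->
25. deliver 2→1:  nop
26. deliver 4→1:  nop
27. deliver 4→2:  nop
28. timeout(4):  <4:cand t2 ->
29. propose(2,'q'):  nop
30. deliver 2→3:  nop
31. deliver 3→2:  nop
32. deliver 2→0:  nop

-1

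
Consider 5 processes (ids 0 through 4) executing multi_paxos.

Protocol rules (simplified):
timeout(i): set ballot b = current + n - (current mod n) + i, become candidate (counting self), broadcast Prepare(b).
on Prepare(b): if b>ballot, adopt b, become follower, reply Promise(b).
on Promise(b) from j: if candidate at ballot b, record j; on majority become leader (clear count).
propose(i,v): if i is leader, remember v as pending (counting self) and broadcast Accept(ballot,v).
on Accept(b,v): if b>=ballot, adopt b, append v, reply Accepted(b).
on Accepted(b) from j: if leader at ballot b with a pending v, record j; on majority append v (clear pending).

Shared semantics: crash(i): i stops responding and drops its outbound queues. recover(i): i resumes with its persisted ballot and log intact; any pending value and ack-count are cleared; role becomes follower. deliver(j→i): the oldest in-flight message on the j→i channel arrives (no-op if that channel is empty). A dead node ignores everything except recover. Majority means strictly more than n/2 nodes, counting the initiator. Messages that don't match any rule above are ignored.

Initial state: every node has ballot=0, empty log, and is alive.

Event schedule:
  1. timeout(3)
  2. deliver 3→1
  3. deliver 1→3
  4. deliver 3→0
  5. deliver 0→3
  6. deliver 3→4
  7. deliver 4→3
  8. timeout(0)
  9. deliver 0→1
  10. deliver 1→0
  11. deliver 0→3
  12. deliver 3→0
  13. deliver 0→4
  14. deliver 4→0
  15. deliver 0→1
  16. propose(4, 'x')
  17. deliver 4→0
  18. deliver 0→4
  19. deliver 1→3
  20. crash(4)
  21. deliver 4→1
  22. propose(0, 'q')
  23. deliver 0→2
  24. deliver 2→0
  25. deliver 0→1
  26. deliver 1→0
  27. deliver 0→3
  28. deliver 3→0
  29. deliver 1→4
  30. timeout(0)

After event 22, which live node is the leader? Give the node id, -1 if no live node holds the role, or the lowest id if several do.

0

e1 timeout(3): 3[cand,b=8,-]
e2 deliver 3→1: 1[foll,b=8,-]
e3 deliver 1→3: ·
e4 deliver 3→0: 0[foll,b=8,-]
e5 deliver 0→3: 3[lead,b=8,-]
e6 deliver 3→4: 4[foll,b=8,-]
e7 deliver 4→3: ·
e8 timeout(0): 0[cand,b=10,-]
e9 deliver 0→1: 1[foll,b=10,-]
e10 deliver 1→0: ·
e11 deliver 0→3: 3[foll,b=10,-]
e12 deliver 3→0: 0[lead,b=10,-]
e13 deliver 0→4: 4[foll,b=10,-]
e14 deliver 4→0: ·
e15 deliver 0→1: ·
e16 propose(4,'x'): ·
e17 deliver 4→0: ·
e18 deliver 0→4: ·
e19 deliver 1→3: ·
e20 crash(4): 4[✗foll,b=10,-]
e21 deliver 4→1: ·
e22 propose(0,'q'): ·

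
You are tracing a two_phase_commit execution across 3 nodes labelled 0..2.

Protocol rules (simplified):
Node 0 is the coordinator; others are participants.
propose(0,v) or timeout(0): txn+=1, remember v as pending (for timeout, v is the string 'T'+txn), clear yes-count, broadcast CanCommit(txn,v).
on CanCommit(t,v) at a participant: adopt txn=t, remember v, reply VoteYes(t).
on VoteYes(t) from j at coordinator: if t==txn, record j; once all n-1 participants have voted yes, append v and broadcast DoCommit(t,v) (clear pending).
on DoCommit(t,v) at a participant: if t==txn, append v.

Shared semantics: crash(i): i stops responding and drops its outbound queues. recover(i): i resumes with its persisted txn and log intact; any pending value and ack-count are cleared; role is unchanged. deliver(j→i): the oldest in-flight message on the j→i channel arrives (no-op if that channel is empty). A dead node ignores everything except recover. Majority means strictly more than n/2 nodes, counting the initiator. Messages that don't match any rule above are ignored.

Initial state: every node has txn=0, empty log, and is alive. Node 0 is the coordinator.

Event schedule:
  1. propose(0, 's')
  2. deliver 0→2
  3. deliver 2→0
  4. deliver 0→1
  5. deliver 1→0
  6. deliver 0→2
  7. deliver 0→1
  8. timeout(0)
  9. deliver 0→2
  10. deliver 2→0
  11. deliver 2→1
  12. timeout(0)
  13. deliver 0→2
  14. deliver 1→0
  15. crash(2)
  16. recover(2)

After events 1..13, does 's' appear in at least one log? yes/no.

1. propose(0,'s'):  <0:coor t1 ->
2. deliver 0→2:  <2:part t1 ->
3. deliver 2→0:  nop
4. deliver 0→1:  <1:part t1 ->
5. deliver 1→0:  <0:coor t1 s>
6. deliver 0→2:  <2:part t1 s>
7. deliver 0→1:  <1:part t1 s>
8. timeout(0):  <0:coor t2 s>
9. deliver 0→2:  <2:part t2 s>
10. deliver 2→0:  nop
11. deliver 2→1:  nop
12. timeout(0):  <0:coor t3 s>
13. deliver 0→2:  <2:part t3 s>

yes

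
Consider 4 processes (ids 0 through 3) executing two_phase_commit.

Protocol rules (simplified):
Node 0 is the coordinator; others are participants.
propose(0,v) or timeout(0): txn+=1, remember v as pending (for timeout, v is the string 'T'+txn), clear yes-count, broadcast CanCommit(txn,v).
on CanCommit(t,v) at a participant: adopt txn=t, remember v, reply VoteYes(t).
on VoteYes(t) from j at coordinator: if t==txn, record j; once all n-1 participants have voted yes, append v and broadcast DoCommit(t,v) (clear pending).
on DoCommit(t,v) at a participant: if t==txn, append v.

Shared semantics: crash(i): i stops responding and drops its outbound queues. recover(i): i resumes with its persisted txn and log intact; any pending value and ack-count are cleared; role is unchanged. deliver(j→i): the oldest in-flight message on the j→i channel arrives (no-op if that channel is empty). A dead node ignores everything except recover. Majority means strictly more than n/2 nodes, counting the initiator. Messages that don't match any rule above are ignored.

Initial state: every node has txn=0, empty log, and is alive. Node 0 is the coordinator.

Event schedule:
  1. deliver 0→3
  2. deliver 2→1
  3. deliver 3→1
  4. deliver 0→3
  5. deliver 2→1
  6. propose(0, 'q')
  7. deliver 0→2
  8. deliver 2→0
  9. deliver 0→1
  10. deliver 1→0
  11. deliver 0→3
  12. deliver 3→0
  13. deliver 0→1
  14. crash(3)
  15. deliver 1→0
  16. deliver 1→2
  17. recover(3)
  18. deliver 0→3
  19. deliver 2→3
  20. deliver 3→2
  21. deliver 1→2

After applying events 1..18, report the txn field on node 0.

[1] deliver 0→3 → ∅
[2] deliver 2→1 → ∅
[3] deliver 3→1 → ∅
[4] deliver 0→3 → ∅
[5] deliver 2→1 → ∅
[6] propose(0,'q') → N0(coor t1 [-])
[7] deliver 0→2 → N2(part t1 [-])
[8] deliver 2→0 → ∅
[9] deliver 0→1 → N1(part t1 [-])
[10] deliver 1→0 → ∅
[11] deliver 0→3 → N3(part t1 [-])
[12] deliver 3→0 → N0(coor t1 [q])
[13] deliver 0→1 → N1(part t1 [q])
[14] crash(3) → N3(✗part t1 [-])
[15] deliver 1→0 → ∅
[16] deliver 1→2 → ∅
[17] recover(3) → N3(part t1 [-])
[18] deliver 0→3 → N3(part t1 [q])

1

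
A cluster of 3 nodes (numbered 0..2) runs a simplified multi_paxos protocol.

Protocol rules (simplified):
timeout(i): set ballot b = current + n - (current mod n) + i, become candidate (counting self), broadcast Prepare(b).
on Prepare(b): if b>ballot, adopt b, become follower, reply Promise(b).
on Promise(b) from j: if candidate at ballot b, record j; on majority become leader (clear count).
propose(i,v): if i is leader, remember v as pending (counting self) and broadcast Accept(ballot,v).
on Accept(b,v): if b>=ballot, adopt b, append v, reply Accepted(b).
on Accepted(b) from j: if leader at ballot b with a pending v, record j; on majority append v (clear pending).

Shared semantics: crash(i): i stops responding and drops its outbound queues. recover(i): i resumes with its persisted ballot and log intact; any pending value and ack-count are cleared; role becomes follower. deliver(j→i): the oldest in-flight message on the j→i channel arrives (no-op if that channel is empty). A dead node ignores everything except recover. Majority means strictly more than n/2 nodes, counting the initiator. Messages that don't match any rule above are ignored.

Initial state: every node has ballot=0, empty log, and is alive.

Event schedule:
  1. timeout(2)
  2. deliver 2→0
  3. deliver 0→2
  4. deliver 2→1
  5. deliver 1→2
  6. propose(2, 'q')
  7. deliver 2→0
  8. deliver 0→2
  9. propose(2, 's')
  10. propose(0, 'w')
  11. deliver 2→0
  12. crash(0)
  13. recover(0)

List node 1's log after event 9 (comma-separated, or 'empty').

empty

[1] timeout(2) → N2(cand b5 [-])
[2] deliver 2→0 → N0(foll b5 [-])
[3] deliver 0→2 → N2(lead b5 [-])
[4] deliver 2→1 → N1(foll b5 [-])
[5] deliver 1→2 → ∅
[6] propose(2,'q') → ∅
[7] deliver 2→0 → N0(foll b5 [q])
[8] deliver 0→2 → N2(lead b5 [q])
[9] propose(2,'s') → ∅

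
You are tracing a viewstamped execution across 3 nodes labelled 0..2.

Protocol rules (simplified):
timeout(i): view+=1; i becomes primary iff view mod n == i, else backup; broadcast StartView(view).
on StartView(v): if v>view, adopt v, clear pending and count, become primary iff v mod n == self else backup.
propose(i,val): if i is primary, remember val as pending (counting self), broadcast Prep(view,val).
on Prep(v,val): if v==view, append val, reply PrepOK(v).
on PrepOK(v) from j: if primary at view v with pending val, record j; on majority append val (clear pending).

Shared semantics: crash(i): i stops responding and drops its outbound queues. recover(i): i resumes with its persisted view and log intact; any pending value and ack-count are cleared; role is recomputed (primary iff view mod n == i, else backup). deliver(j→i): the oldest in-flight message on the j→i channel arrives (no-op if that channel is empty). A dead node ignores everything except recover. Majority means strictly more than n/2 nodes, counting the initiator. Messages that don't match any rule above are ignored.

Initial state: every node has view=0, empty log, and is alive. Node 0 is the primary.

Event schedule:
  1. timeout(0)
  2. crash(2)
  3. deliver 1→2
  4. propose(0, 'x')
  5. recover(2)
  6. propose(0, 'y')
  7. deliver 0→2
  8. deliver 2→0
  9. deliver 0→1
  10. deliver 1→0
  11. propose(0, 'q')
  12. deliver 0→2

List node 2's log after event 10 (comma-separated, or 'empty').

empty

1. timeout(0):  <0:back v1 ->
2. crash(2):  <2:✗back v0 ->
3. deliver 1→2:  nop
4. propose(0,'x'):  nop
5. recover(2):  <2:back v0 ->
6. propose(0,'y'):  nop
7. deliver 0→2:  <2:back v1 ->
8. deliver 2→0:  nop
9. deliver 0→1:  <1:prim v1 ->
10. deliver 1→0:  nop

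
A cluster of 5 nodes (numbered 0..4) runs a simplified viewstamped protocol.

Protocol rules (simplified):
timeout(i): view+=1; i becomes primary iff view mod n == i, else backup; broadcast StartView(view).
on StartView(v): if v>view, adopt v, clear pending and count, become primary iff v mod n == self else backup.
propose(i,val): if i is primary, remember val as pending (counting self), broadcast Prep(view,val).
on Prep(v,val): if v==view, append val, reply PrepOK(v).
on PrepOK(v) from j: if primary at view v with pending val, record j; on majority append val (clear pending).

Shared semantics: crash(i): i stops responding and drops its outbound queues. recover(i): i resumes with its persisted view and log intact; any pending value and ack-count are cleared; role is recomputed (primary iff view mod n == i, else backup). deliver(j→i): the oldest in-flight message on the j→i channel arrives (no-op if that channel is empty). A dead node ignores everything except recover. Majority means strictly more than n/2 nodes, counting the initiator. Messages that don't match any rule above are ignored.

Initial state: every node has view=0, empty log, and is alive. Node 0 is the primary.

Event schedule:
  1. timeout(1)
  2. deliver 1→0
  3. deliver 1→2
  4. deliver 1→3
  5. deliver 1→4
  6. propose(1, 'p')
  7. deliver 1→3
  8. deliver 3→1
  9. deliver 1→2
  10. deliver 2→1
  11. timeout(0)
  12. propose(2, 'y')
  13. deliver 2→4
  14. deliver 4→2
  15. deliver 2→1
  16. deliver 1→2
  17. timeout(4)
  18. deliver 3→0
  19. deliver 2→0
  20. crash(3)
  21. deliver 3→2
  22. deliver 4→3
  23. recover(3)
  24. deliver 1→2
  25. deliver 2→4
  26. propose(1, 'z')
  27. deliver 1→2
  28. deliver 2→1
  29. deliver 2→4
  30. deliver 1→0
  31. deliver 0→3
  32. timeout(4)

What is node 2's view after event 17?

[1] timeout(1) → N1(prim v1 [-])
[2] deliver 1→0 → N0(back v1 [-])
[3] deliver 1→2 → N2(back v1 [-])
[4] deliver 1→3 → N3(back v1 [-])
[5] deliver 1→4 → N4(back v1 [-])
[6] propose(1,'p') → ∅
[7] deliver 1→3 → N3(back v1 [p])
[8] deliver 3→1 → ∅
[9] deliver 1→2 → N2(back v1 [p])
[10] deliver 2→1 → N1(prim v1 [p])
[11] timeout(0) → N0(back v2 [-])
[12] propose(2,'y') → ∅
[13] deliver 2→4 → ∅
[14] deliver 4→2 → ∅
[15] deliver 2→1 → ∅
[16] deliver 1→2 → ∅
[17] timeout(4) → N4(back v2 [-])

1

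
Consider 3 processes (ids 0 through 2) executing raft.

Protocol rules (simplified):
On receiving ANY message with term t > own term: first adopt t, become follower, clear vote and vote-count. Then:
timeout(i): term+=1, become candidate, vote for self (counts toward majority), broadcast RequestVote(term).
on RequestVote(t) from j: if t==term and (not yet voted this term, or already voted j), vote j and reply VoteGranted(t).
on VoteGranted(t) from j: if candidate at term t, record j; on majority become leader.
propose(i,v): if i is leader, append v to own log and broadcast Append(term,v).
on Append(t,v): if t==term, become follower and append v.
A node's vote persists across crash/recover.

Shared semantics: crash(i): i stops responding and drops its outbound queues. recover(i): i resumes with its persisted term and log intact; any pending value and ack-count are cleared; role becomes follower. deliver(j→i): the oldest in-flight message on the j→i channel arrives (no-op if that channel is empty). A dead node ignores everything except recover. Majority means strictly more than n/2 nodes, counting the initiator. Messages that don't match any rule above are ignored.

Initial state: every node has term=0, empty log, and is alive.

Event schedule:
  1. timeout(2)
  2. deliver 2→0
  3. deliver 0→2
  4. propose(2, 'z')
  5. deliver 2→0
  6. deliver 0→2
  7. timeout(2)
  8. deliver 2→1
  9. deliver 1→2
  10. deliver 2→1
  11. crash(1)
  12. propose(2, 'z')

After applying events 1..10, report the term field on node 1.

1

1. timeout(2):  <2:cand t1 ->
2. deliver 2→0:  <0:foll t1 ->
3. deliver 0→2:  <2:lead t1 ->
4. propose(2,'z'):  <2:lead t1 z>
5. deliver 2→0:  <0:foll t1 z>
6. deliver 0→2:  nop
7. timeout(2):  <2:cand t2 z>
8. deliver 2→1:  <1:foll t1 ->
9. deliver 1→2:  nop
10. deliver 2→1:  <1:foll t1 z>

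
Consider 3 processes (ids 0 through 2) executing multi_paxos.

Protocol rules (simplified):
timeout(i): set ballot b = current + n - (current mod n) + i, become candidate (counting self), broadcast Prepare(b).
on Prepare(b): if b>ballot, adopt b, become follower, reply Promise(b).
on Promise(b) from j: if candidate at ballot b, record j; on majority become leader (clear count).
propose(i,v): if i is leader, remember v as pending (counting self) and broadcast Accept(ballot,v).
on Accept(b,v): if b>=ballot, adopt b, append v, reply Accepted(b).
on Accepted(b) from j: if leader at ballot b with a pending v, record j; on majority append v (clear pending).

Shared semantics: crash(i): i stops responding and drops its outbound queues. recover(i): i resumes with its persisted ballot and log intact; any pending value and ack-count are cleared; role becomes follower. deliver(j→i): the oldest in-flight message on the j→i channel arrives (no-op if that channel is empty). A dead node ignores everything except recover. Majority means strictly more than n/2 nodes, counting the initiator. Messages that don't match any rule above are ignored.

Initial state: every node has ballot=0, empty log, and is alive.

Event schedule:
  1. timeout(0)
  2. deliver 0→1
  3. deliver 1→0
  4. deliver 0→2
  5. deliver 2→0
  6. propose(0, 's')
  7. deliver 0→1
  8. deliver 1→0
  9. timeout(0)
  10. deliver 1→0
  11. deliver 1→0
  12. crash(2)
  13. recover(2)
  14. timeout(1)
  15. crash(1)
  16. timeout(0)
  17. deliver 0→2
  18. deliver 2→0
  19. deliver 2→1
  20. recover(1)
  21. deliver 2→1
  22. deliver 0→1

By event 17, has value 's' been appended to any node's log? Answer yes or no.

yes

after 1 — timeout(0): n0:cand/b3/[-]
after 2 — deliver 0→1: n1:foll/b3/[-]
after 3 — deliver 1→0: n0:lead/b3/[-]
after 4 — deliver 0→2: n2:foll/b3/[-]
after 5 — deliver 2→0: ·
after 6 — propose(0,'s'): ·
after 7 — deliver 0→1: n1:foll/b3/[s]
after 8 — deliver 1→0: n0:lead/b3/[s]
after 9 — timeout(0): n0:cand/b6/[s]
after 10 — deliver 1→0: ·
after 11 — deliver 1→0: ·
after 12 — crash(2): n2:✗foll/b3/[-]
after 13 — recover(2): n2:foll/b3/[-]
after 14 — timeout(1): n1:cand/b7/[s]
after 15 — crash(1): n1:✗cand/b7/[s]
after 16 — timeout(0): n0:cand/b9/[s]
after 17 — deliver 0→2: n2:foll/b3/[s]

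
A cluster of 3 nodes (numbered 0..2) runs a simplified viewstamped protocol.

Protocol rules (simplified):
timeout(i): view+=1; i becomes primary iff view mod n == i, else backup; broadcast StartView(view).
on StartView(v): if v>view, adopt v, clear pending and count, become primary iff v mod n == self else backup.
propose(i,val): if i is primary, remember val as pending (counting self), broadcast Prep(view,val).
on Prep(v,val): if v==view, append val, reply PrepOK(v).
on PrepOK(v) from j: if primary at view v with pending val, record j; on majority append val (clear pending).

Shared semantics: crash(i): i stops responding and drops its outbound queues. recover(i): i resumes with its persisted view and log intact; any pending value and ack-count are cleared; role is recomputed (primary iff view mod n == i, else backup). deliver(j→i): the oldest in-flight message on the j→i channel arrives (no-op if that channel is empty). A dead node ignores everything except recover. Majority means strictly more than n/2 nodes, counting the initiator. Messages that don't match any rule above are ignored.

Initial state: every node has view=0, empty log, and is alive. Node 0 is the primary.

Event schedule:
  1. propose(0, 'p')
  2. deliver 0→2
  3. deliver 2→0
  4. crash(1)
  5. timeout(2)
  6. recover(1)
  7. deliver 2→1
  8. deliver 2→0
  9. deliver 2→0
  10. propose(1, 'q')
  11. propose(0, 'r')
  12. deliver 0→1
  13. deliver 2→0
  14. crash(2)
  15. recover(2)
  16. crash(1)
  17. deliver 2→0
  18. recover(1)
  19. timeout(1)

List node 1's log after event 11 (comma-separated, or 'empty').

empty

1. propose(0,'p'):  nop
2. deliver 0→2:  <2:back v0 p>
3. deliver 2→0:  <0:prim v0 p>
4. crash(1):  <1:✗back v0 ->
5. timeout(2):  <2:back v1 p>
6. recover(1):  <1:back v0 ->
7. deliver 2→1:  <1:prim v1 ->
8. deliver 2→0:  <0:back v1 p>
9. deliver 2→0:  nop
10. propose(1,'q'):  nop
11. propose(0,'r'):  nop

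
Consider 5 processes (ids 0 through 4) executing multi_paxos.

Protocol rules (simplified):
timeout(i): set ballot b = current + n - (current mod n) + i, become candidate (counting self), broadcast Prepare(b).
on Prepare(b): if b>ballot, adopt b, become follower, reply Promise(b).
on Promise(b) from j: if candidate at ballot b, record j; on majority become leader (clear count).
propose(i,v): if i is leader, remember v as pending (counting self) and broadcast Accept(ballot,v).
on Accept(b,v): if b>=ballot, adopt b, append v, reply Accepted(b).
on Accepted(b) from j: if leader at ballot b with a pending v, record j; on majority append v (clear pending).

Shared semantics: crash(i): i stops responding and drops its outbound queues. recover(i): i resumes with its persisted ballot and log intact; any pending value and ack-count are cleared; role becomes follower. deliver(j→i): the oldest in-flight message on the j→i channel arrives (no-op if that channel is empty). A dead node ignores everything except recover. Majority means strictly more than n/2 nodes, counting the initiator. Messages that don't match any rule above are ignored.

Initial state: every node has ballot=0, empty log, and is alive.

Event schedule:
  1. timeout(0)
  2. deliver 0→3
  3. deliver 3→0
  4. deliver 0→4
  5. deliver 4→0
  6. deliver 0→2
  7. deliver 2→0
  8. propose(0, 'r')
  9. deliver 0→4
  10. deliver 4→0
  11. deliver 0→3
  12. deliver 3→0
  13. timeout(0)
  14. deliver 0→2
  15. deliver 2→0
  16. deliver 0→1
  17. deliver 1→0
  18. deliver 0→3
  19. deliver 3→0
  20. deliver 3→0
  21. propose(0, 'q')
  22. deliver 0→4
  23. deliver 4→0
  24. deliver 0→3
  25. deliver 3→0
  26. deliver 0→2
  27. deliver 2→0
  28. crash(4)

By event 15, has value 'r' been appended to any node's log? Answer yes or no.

yes

1. timeout(0):  <0:cand b5 ->
2. deliver 0→3:  <3:foll b5 ->
3. deliver 3→0:  nop
4. deliver 0→4:  <4:foll b5 ->
5. deliver 4→0:  <0:lead b5 ->
6. deliver 0→2:  <2:foll b5 ->
7. deliver 2→0:  nop
8. propose(0,'r'):  nop
9. deliver 0→4:  <4:foll b5 r>
10. deliver 4→0:  nop
11. deliver 0→3:  <3:foll b5 r>
12. deliver 3→0:  <0:lead b5 r>
13. timeout(0):  <0:cand b10 r>
14. deliver 0→2:  <2:foll b5 r>
15. deliver 2→0:  nop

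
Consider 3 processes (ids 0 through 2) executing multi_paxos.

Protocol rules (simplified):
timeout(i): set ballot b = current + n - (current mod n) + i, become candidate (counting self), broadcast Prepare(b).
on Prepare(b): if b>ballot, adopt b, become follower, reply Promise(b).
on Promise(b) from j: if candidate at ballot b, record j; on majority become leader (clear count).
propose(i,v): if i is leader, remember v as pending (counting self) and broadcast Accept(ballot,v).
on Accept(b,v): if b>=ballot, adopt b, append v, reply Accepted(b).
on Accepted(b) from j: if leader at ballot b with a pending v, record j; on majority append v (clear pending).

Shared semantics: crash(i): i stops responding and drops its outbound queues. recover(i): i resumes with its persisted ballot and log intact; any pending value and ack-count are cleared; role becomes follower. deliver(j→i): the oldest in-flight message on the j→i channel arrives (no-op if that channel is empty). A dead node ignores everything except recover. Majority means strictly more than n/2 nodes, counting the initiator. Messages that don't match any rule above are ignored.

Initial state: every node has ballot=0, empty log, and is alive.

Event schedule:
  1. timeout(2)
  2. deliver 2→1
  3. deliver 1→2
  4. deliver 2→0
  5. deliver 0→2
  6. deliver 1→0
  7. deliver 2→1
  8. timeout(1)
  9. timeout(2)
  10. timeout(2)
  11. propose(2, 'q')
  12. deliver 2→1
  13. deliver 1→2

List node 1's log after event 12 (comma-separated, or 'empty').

step 1 timeout(2): 2={cand,b=5,log=-}
step 2 deliver 2→1: 1={foll,b=5,log=-}
step 3 deliver 1→2: 2={lead,b=5,log=-}
step 4 deliver 2→0: 0={foll,b=5,log=-}
step 5 deliver 0→2: —
step 6 deliver 1→0: —
step 7 deliver 2→1: —
step 8 timeout(1): 1={cand,b=7,log=-}
step 9 timeout(2): 2={cand,b=8,log=-}
step 10 timeout(2): 2={cand,b=11,log=-}
step 11 propose(2,'q'): —
step 12 deliver 2→1: 1={foll,b=8,log=-}

empty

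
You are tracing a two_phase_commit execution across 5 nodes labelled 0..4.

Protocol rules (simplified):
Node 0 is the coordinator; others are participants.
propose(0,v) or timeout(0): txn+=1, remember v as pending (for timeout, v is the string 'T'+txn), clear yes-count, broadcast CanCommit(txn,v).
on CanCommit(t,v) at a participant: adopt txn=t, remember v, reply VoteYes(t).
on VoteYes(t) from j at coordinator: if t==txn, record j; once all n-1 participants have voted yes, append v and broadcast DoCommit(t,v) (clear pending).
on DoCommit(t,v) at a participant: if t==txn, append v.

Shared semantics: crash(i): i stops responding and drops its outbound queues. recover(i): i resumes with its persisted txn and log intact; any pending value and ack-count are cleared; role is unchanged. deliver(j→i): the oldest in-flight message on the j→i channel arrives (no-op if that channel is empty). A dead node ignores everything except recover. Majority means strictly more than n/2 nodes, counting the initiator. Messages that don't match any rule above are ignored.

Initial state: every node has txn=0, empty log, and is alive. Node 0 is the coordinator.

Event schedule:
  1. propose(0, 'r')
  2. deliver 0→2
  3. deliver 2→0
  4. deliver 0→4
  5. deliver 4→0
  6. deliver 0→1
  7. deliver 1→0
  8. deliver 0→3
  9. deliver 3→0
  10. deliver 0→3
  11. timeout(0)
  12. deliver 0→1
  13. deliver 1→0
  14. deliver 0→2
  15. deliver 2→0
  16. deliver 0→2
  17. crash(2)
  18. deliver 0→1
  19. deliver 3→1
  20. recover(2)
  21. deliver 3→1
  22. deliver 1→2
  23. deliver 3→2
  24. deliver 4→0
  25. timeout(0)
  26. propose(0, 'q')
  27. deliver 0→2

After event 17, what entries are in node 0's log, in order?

after 1 — propose(0,'r'): n0:coor/t1/[-]
after 2 — deliver 0→2: n2:part/t1/[-]
after 3 — deliver 2→0: ·
after 4 — deliver 0→4: n4:part/t1/[-]
after 5 — deliver 4→0: ·
after 6 — deliver 0→1: n1:part/t1/[-]
after 7 — deliver 1→0: ·
after 8 — deliver 0→3: n3:part/t1/[-]
after 9 — deliver 3→0: n0:coor/t1/[r]
after 10 — deliver 0→3: n3:part/t1/[r]
after 11 — timeout(0): n0:coor/t2/[r]
after 12 — deliver 0→1: n1:part/t1/[r]
after 13 — deliver 1→0: ·
after 14 — deliver 0→2: n2:part/t1/[r]
after 15 — deliver 2→0: ·
after 16 — deliver 0→2: n2:part/t2/[r]
after 17 — crash(2): n2:✗part/t2/[r]

r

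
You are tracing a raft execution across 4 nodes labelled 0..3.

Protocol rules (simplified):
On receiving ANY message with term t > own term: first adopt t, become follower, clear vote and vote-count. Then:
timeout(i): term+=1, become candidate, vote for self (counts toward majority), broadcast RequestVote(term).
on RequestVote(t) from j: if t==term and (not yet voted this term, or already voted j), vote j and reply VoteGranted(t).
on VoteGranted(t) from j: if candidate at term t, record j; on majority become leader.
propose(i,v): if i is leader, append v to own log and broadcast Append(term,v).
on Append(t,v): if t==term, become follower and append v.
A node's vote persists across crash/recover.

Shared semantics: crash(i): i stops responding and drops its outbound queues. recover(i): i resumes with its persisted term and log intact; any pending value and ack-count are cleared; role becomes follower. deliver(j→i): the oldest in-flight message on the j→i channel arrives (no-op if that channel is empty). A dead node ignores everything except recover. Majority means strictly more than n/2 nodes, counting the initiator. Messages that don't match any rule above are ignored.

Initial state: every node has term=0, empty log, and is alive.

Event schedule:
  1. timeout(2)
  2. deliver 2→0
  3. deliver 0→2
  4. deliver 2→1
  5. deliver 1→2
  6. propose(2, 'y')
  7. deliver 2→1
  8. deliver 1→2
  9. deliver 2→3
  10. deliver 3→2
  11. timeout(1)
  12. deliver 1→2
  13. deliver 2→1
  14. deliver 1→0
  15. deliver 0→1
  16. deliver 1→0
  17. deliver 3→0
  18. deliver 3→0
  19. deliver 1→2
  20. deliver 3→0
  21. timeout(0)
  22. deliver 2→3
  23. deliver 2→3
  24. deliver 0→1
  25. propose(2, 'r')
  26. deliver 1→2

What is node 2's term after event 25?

2

1. timeout(2):  <2:cand t1 ->
2. deliver 2→0:  <0:foll t1 ->
3. deliver 0→2:  nop
4. deliver 2→1:  <1:foll t1 ->
5. deliver 1→2:  <2:lead t1 ->
6. propose(2,'y'):  <2:lead t1 y>
7. deliver 2→1:  <1:foll t1 y>
8. deliver 1→2:  nop
9. deliver 2→3:  <3:foll t1 ->
10. deliver 3→2:  nop
11. timeout(1):  <1:cand t2 y>
12. deliver 1→2:  <2:foll t2 y>
13. deliver 2→1:  nop
14. deliver 1→0:  <0:foll t2 ->
15. deliver 0→1:  <1:lead t2 y>
16. deliver 1→0:  nop
17. deliver 3→0:  nop
18. deliver 3→0:  nop
19. deliver 1→2:  nop
20. deliver 3→0:  nop
21. timeout(0):  <0:cand t3 ->
22. deliver 2→3:  <3:foll t1 y>
23. deliver 2→3:  nop
24. deliver 0→1:  <1:foll t3 y>
25. propose(2,'r'):  nop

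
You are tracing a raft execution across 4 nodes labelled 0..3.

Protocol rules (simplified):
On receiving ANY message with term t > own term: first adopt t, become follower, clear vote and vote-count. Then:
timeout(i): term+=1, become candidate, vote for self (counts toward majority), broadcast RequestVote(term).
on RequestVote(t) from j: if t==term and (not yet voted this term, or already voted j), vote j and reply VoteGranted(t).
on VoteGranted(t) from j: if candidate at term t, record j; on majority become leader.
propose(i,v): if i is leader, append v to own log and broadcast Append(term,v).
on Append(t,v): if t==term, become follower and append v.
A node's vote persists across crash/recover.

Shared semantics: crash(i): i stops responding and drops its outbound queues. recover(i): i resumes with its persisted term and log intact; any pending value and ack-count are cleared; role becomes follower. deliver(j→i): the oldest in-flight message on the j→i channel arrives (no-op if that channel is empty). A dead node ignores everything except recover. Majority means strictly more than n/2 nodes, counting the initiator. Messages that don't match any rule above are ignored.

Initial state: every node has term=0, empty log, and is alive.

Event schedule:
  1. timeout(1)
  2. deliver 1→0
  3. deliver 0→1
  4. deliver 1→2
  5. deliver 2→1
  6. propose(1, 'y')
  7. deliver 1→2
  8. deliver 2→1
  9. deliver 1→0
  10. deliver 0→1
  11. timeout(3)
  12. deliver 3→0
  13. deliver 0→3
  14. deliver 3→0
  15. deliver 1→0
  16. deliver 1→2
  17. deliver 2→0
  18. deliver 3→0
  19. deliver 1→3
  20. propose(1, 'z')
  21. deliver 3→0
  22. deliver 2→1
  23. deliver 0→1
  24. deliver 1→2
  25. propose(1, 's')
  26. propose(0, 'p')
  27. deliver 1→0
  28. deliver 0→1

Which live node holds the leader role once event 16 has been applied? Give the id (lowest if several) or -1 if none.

1

1. timeout(1):  <1:cand t1 ->
2. deliver 1→0:  <0:foll t1 ->
3. deliver 0→1:  nop
4. deliver 1→2:  <2:foll t1 ->
5. deliver 2→1:  <1:lead t1 ->
6. propose(1,'y'):  <1:lead t1 y>
7. deliver 1→2:  <2:foll t1 y>
8. deliver 2→1:  nop
9. deliver 1→0:  <0:foll t1 y>
10. deliver 0→1:  nop
11. timeout(3):  <3:cand t1 ->
12. deliver 3→0:  nop
13. deliver 0→3:  nop
14. deliver 3→0:  nop
15. deliver 1→0:  nop
16. deliver 1→2:  nop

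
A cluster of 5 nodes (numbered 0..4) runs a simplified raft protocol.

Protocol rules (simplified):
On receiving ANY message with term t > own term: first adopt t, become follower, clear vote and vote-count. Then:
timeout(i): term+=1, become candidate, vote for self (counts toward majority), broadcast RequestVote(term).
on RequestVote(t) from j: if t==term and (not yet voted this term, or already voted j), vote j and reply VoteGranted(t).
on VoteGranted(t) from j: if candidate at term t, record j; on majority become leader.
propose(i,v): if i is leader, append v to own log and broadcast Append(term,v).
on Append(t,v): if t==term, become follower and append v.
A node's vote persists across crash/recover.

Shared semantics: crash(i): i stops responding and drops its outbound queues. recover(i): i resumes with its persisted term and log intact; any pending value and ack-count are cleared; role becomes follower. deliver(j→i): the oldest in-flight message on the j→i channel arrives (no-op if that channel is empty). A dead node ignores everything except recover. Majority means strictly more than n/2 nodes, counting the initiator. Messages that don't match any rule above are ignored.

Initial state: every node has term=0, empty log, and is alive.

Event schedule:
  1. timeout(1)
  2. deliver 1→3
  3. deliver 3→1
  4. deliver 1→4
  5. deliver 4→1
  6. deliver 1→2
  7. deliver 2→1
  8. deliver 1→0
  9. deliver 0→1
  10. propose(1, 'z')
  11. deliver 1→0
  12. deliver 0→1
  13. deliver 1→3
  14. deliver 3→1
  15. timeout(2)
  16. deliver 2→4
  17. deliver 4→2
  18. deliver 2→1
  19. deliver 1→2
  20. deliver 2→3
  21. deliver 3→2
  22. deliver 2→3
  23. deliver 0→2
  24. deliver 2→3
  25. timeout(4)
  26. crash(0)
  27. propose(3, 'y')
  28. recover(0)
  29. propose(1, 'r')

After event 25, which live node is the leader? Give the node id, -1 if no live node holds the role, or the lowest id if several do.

2

step 1 timeout(1): 1={cand,t=1,log=-}
step 2 deliver 1→3: 3={foll,t=1,log=-}
step 3 deliver 3→1: —
step 4 deliver 1→4: 4={foll,t=1,log=-}
step 5 deliver 4→1: 1={lead,t=1,log=-}
step 6 deliver 1→2: 2={foll,t=1,log=-}
step 7 deliver 2→1: —
step 8 deliver 1→0: 0={foll,t=1,log=-}
step 9 deliver 0→1: —
step 10 propose(1,'z'): 1={lead,t=1,log=z}
step 11 deliver 1→0: 0={foll,t=1,log=z}
step 12 deliver 0→1: —
step 13 deliver 1→3: 3={foll,t=1,log=z}
step 14 deliver 3→1: —
step 15 timeout(2): 2={cand,t=2,log=-}
step 16 deliver 2→4: 4={foll,t=2,log=-}
step 17 deliver 4→2: —
step 18 deliver 2→1: 1={foll,t=2,log=z}
step 19 deliver 1→2: —
step 20 deliver 2→3: 3={foll,t=2,log=z}
step 21 deliver 3→2: 2={lead,t=2,log=-}
step 22 deliver 2→3: —
step 23 deliver 0→2: —
step 24 deliver 2→3: —
step 25 timeout(4): 4={cand,t=3,log=-}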